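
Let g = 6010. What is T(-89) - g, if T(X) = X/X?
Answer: -6009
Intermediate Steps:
T(X) = 1
T(-89) - g = 1 - 1*6010 = 1 - 6010 = -6009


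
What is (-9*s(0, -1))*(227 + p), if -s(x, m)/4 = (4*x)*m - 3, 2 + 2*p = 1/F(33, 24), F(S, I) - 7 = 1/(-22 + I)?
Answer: -122076/5 ≈ -24415.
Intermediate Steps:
F(S, I) = 7 + 1/(-22 + I)
p = -14/15 (p = -1 + 1/(2*(((-153 + 7*24)/(-22 + 24)))) = -1 + 1/(2*(((-153 + 168)/2))) = -1 + 1/(2*(((½)*15))) = -1 + 1/(2*(15/2)) = -1 + (½)*(2/15) = -1 + 1/15 = -14/15 ≈ -0.93333)
s(x, m) = 12 - 16*m*x (s(x, m) = -4*((4*x)*m - 3) = -4*(4*m*x - 3) = -4*(-3 + 4*m*x) = 12 - 16*m*x)
(-9*s(0, -1))*(227 + p) = (-9*(12 - 16*(-1)*0))*(227 - 14/15) = -9*(12 + 0)*(3391/15) = -9*12*(3391/15) = -108*3391/15 = -122076/5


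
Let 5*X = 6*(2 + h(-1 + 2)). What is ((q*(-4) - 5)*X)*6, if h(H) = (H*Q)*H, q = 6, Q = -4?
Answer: 2088/5 ≈ 417.60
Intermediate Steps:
h(H) = -4*H**2 (h(H) = (H*(-4))*H = (-4*H)*H = -4*H**2)
X = -12/5 (X = (6*(2 - 4*(-1 + 2)**2))/5 = (6*(2 - 4*1**2))/5 = (6*(2 - 4*1))/5 = (6*(2 - 4))/5 = (6*(-2))/5 = (1/5)*(-12) = -12/5 ≈ -2.4000)
((q*(-4) - 5)*X)*6 = ((6*(-4) - 5)*(-12/5))*6 = ((-24 - 5)*(-12/5))*6 = -29*(-12/5)*6 = (348/5)*6 = 2088/5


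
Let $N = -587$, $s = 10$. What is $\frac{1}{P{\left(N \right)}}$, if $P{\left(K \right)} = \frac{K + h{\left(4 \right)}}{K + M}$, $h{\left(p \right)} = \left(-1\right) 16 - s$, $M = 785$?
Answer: $- \frac{198}{613} \approx -0.323$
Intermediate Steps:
$h{\left(p \right)} = -26$ ($h{\left(p \right)} = \left(-1\right) 16 - 10 = -16 - 10 = -26$)
$P{\left(K \right)} = \frac{-26 + K}{785 + K}$ ($P{\left(K \right)} = \frac{K - 26}{K + 785} = \frac{-26 + K}{785 + K}$)
$\frac{1}{P{\left(N \right)}} = \frac{1}{\frac{1}{785 - 587} \left(-26 - 587\right)} = \frac{1}{\frac{1}{198} \left(-613\right)} = \frac{1}{- \frac{613}{198}} = - \frac{198}{613}$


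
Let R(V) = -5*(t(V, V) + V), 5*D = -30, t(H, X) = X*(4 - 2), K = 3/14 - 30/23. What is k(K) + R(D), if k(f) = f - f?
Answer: 90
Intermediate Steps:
K = -351/322 (K = 3*(1/14) - 30*1/23 = 3/14 - 30/23 = -351/322 ≈ -1.0901)
t(H, X) = 2*X (t(H, X) = X*2 = 2*X)
k(f) = 0
D = -6 (D = (1/5)*(-30) = -6)
R(V) = -15*V (R(V) = -5*(2*V + V) = -15*V)
k(K) + R(D) = 0 - 15*(-6) = 0 + 90 = 90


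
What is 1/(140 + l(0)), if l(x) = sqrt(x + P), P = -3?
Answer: 140/19603 - I*sqrt(3)/19603 ≈ 0.0071418 - 8.8356e-5*I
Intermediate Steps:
l(x) = sqrt(-3 + x) (l(x) = sqrt(x - 3) = sqrt(-3 + x))
1/(140 + l(0)) = 1/(140 + sqrt(-3 + 0)) = 1/(140 + sqrt(-3)) = 1/(140 + I*sqrt(3))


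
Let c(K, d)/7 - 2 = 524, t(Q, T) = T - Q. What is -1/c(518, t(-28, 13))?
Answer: -1/3682 ≈ -0.00027159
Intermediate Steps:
c(K, d) = 3682 (c(K, d) = 14 + 7*524 = 14 + 3668 = 3682)
-1/c(518, t(-28, 13)) = -1/3682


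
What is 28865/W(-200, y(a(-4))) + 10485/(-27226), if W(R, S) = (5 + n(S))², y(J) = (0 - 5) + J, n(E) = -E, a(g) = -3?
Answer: 784106525/4601194 ≈ 170.41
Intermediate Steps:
y(J) = -5 + J
W(R, S) = (5 - S)²
28865/W(-200, y(a(-4))) + 10485/(-27226) = 28865/((-5 + (-5 - 3))²) + 10485/(-27226) = 28865/((-5 - 8)²) + 10485*(-1/27226) = 28865/((-13)²) - 10485/27226 = 28865/169 - 10485/27226 = 784106525/4601194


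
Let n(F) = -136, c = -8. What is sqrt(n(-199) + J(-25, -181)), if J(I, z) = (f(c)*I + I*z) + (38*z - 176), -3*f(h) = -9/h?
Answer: I*sqrt(42490)/4 ≈ 51.533*I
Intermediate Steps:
f(h) = 3/h (f(h) = -(-3)/h = 3/h)
J(I, z) = -176 + 38*z - 3*I/8 + I*z (J(I, z) = ((3/(-8))*I + I*z) + (38*z - 176) = ((3*(-1/8))*I + I*z) + (-176 + 38*z) = (-3*I/8 + I*z) + (-176 + 38*z) = -176 + 38*z - 3*I/8 + I*z)
sqrt(n(-199) + J(-25, -181)) = sqrt(-136 + (-176 + 38*(-181) - 3/8*(-25) - 25*(-181))) = sqrt(-136 + (-176 - 6878 + 75/8 + 4525)) = sqrt(-136 - 20157/8) = sqrt(-21245/8) = I*sqrt(42490)/4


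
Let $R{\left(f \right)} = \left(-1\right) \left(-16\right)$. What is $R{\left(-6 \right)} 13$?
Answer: $208$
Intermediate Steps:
$R{\left(f \right)} = 16$
$R{\left(-6 \right)} 13 = 16 \cdot 13 = 208$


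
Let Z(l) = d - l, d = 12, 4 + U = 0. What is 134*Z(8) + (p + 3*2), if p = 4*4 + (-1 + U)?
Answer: 553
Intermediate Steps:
U = -4 (U = -4 + 0 = -4)
p = 11 (p = 4*4 + (-1 - 4) = 16 - 5 = 11)
Z(l) = 12 - l
134*Z(8) + (p + 3*2) = 134*(12 - 1*8) + (11 + 3*2) = 134*(12 - 8) + (11 + 6) = 134*4 + 17 = 536 + 17 = 553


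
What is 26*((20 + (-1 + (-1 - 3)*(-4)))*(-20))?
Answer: -18200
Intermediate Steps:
26*((20 + (-1 + (-1 - 3)*(-4)))*(-20)) = 26*((20 + (-1 - 4*(-4)))*(-20)) = 26*((20 + (-1 + 16))*(-20)) = 26*((20 + 15)*(-20)) = 26*(35*(-20)) = 26*(-700) = -18200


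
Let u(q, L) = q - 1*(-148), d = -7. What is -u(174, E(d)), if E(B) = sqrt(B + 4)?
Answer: -322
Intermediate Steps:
E(B) = sqrt(4 + B)
u(q, L) = 148 + q (u(q, L) = q + 148 = 148 + q)
-u(174, E(d)) = -(148 + 174) = -1*322 = -322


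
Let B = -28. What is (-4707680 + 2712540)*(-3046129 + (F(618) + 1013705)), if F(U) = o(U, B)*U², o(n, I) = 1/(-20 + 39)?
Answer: 76282446118480/19 ≈ 4.0149e+12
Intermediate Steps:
o(n, I) = 1/19
F(U) = U²/19
(-4707680 + 2712540)*(-3046129 + (F(618) + 1013705)) = (-4707680 + 2712540)*(-3046129 + ((1/19)*618² + 1013705)) = -1995140*(-3046129 + ((1/19)*381924 + 1013705)) = -1995140*(-3046129 + (381924/19 + 1013705)) = -1995140*(-3046129 + 19642319/19) = -1995140*(-38234132/19) = 76282446118480/19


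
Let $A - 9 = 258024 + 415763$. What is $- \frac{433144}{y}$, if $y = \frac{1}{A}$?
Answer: $-291850694624$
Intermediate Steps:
$A = 673796$ ($A = 9 + \left(258024 + 415763\right) = 9 + 673787 = 673796$)
$y = \frac{1}{673796} \approx 1.4841 \cdot 10^{-6}$
$- \frac{433144}{y} = - 433144 \frac{1}{\frac{1}{673796}} = \left(-433144\right) 673796 = -291850694624$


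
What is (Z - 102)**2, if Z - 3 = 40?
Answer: 3481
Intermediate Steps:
Z = 43 (Z = 3 + 40 = 43)
(Z - 102)**2 = (43 - 102)**2 = (-59)**2 = 3481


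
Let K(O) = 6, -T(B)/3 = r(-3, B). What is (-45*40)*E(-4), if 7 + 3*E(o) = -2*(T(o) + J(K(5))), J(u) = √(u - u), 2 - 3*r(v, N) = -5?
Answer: -4200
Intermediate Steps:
r(v, N) = 7/3 (r(v, N) = ⅔ - ⅓*(-5) = ⅔ + 5/3 = 7/3)
T(B) = -7 (T(B) = -3*7/3 = -7)
J(u) = 0 (J(u) = √0 = 0)
E(o) = 7/3 (E(o) = -7/3 + (-2*(-7 + 0))/3 = -7/3 + (-2*(-7))/3 = -7/3 + (⅓)*14 = -7/3 + 14/3 = 7/3)
(-45*40)*E(-4) = -45*40*(7/3) = -1800*7/3 = -4200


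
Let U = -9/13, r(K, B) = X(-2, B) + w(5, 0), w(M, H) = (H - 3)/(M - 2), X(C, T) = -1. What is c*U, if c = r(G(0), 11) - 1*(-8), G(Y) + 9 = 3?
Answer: -54/13 ≈ -4.1538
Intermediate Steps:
G(Y) = -6 (G(Y) = -9 + 3 = -6)
w(M, H) = (-3 + H)/(-2 + M)
r(K, B) = -2 (r(K, B) = -1 + (-3 + 0)/(-2 + 5) = -1 - 3/3 = -1 + (⅓)*(-3) = -1 - 1 = -2)
U = -9/13 (U = -9*1/13 = -9/13 ≈ -0.69231)
c = 6 (c = -2 - 1*(-8) = -2 + 8 = 6)
c*U = 6*(-9/13) = -54/13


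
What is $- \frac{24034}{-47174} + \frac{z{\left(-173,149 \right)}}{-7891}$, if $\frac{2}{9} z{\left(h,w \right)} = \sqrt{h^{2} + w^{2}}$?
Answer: $\frac{12017}{23587} - \frac{9 \sqrt{52130}}{15782} \approx 0.37927$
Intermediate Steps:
$z{\left(h,w \right)} = \frac{9 \sqrt{h^{2} + w^{2}}}{2}$
$- \frac{24034}{-47174} + \frac{z{\left(-173,149 \right)}}{-7891} = - \frac{24034}{-47174} + \frac{\frac{9}{2} \sqrt{\left(-173\right)^{2} + 149^{2}}}{-7891} = \left(-24034\right) \left(- \frac{1}{47174}\right) + \frac{9 \sqrt{29929 + 22201}}{2} \left(- \frac{1}{7891}\right) = \frac{12017}{23587} + \frac{9 \sqrt{52130}}{2} \left(- \frac{1}{7891}\right) = \frac{12017}{23587} - \frac{9 \sqrt{52130}}{15782}$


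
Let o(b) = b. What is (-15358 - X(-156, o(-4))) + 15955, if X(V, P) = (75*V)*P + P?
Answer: -46199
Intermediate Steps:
X(V, P) = P + 75*P*V (X(V, P) = 75*P*V + P = P + 75*P*V)
(-15358 - X(-156, o(-4))) + 15955 = (-15358 - (-4)*(1 + 75*(-156))) + 15955 = (-15358 - (-4)*(1 - 11700)) + 15955 = (-15358 - (-4)*(-11699)) + 15955 = (-15358 - 1*46796) + 15955 = (-15358 - 46796) + 15955 = -62154 + 15955 = -46199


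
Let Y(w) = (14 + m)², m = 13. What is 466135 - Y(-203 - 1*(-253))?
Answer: 465406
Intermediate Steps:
Y(w) = 729 (Y(w) = (14 + 13)² = 27² = 729)
466135 - Y(-203 - 1*(-253)) = 466135 - 1*729 = 466135 - 729 = 465406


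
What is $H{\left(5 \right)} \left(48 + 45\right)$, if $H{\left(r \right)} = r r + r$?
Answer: $2790$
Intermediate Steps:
$H{\left(r \right)} = r + r^{2}$ ($H{\left(r \right)} = r^{2} + r = r + r^{2}$)
$H{\left(5 \right)} \left(48 + 45\right) = 5 \left(1 + 5\right) \left(48 + 45\right) = 5 \cdot 6 \cdot 93 = 30 \cdot 93 = 2790$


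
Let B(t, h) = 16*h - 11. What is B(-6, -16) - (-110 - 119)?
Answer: -38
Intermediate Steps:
B(t, h) = -11 + 16*h
B(-6, -16) - (-110 - 119) = (-11 + 16*(-16)) - (-110 - 119) = (-11 - 256) - 1*(-229) = -267 + 229 = -38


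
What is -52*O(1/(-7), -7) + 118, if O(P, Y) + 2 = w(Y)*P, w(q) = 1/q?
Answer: 10826/49 ≈ 220.94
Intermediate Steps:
O(P, Y) = -2 + P/Y
-52*O(1/(-7), -7) + 118 = -52*(-2 + 1/(-7*(-7))) + 118 = -52*(-2 - 1/7*(-1/7)) + 118 = -52*(-2 + 1/49) + 118 = -52*(-97/49) + 118 = 5044/49 + 118 = 10826/49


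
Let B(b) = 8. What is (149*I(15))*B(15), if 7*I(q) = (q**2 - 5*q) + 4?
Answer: 26224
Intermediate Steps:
I(q) = 4/7 - 5*q/7 + q**2/7 (I(q) = ((q**2 - 5*q) + 4)/7 = (4 + q**2 - 5*q)/7 = 4/7 - 5*q/7 + q**2/7)
(149*I(15))*B(15) = (149*(4/7 - 5/7*15 + (1/7)*15**2))*8 = (149*(4/7 - 75/7 + (1/7)*225))*8 = (149*(4/7 - 75/7 + 225/7))*8 = (149*22)*8 = 3278*8 = 26224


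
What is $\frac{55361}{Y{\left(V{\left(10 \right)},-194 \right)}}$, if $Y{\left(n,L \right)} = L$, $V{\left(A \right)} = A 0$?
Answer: $- \frac{55361}{194} \approx -285.37$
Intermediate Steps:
$V{\left(A \right)} = 0$
$\frac{55361}{Y{\left(V{\left(10 \right)},-194 \right)}} = \frac{55361}{-194} = 55361 \left(- \frac{1}{194}\right) = - \frac{55361}{194}$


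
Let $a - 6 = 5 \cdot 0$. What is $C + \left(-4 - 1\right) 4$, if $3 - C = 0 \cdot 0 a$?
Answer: $-17$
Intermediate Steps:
$a = 6$ ($a = 6 + 5 \cdot 0 = 6 + 0 = 6$)
$C = 3$ ($C = 3 - 0 \cdot 0 \cdot 6 = 3 - 0 \cdot 6 = 3 - 0 = 3 + 0 = 3$)
$C + \left(-4 - 1\right) 4 = 3 + \left(-4 - 1\right) 4 = 3 - 20 = -17$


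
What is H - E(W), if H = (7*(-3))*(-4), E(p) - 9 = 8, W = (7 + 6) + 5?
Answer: 67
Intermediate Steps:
W = 18 (W = 13 + 5 = 18)
E(p) = 17 (E(p) = 9 + 8 = 17)
H = 84 (H = -21*(-4) = 84)
H - E(W) = 84 - 1*17 = 84 - 17 = 67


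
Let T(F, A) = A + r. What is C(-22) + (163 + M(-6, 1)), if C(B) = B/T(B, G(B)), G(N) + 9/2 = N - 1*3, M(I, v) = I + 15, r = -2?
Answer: 10880/63 ≈ 172.70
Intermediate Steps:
M(I, v) = 15 + I
G(N) = -15/2 + N (G(N) = -9/2 + (N - 1*3) = -9/2 + (N - 3) = -9/2 + (-3 + N) = -15/2 + N)
T(F, A) = -2 + A (T(F, A) = A - 2 = -2 + A)
C(B) = B/(-19/2 + B) (C(B) = B/(-2 + (-15/2 + B)) = B/(-19/2 + B))
C(-22) + (163 + M(-6, 1)) = 2*(-22)/(-19 + 2*(-22)) + (163 + (15 - 6)) = 2*(-22)/(-19 - 44) + (163 + 9) = 2*(-22)/(-63) + 172 = 2*(-22)*(-1/63) + 172 = 44/63 + 172 = 10880/63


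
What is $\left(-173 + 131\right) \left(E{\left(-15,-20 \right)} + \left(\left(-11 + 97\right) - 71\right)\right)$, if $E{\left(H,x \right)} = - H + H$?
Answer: $-630$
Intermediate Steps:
$E{\left(H,x \right)} = 0$
$\left(-173 + 131\right) \left(E{\left(-15,-20 \right)} + \left(\left(-11 + 97\right) - 71\right)\right) = \left(-173 + 131\right) \left(0 + \left(\left(-11 + 97\right) - 71\right)\right) = - 42 \left(0 + \left(86 - 71\right)\right) = - 42 \left(0 + 15\right) = \left(-42\right) 15 = -630$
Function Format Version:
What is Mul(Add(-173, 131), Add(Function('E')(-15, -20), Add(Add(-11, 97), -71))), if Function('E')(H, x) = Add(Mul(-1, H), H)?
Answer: -630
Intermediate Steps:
Function('E')(H, x) = 0
Mul(Add(-173, 131), Add(Function('E')(-15, -20), Add(Add(-11, 97), -71))) = Mul(Add(-173, 131), Add(0, Add(Add(-11, 97), -71))) = Mul(-42, Add(0, Add(86, -71))) = Mul(-42, Add(0, 15)) = Mul(-42, 15) = -630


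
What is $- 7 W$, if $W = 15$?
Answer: $-105$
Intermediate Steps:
$- 7 W = \left(-7\right) 15 = -105$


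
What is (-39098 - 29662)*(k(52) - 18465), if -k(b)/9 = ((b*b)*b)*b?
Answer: 4525990098840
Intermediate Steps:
k(b) = -9*b⁴ (k(b) = -9*(b*b)*b*b = -9*b²*b*b = -9*b³*b = -9*b⁴)
(-39098 - 29662)*(k(52) - 18465) = (-39098 - 29662)*(-9*52⁴ - 18465) = -68760*(-9*7311616 - 18465) = -68760*(-65804544 - 18465) = -68760*(-65823009) = 4525990098840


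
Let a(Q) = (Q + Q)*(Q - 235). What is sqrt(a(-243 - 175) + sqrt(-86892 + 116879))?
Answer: sqrt(545908 + sqrt(29987)) ≈ 738.97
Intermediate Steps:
a(Q) = 2*Q*(-235 + Q) (a(Q) = (2*Q)*(-235 + Q) = 2*Q*(-235 + Q))
sqrt(a(-243 - 175) + sqrt(-86892 + 116879)) = sqrt(2*(-243 - 175)*(-235 + (-243 - 175)) + sqrt(-86892 + 116879)) = sqrt(2*(-418)*(-235 - 418) + sqrt(29987)) = sqrt(2*(-418)*(-653) + sqrt(29987)) = sqrt(545908 + sqrt(29987))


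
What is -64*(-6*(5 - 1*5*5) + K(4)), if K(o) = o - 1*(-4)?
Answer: -8192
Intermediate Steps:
K(o) = 4 + o (K(o) = o + 4 = 4 + o)
-64*(-6*(5 - 1*5*5) + K(4)) = -64*(-6*(5 - 1*5*5) + (4 + 4)) = -64*(-6*(5 - 5*5) + 8) = -64*(-6*(5 - 25) + 8) = -64*(-6*(-20) + 8) = -64*(120 + 8) = -64*128 = -8192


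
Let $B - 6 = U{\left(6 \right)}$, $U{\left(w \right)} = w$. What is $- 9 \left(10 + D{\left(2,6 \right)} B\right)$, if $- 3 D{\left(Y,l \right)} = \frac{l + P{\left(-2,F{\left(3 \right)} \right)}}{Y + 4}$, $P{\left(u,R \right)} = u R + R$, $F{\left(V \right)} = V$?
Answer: $-72$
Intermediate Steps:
$B = 12$ ($B = 6 + 6 = 12$)
$P{\left(u,R \right)} = R + R u$ ($P{\left(u,R \right)} = R u + R = R + R u$)
$D{\left(Y,l \right)} = - \frac{-3 + l}{3 \left(4 + Y\right)}$ ($D{\left(Y,l \right)} = - \frac{\left(l + 3 \left(1 - 2\right)\right) \frac{1}{Y + 4}}{3} = - \frac{\left(l + 3 \left(-1\right)\right) \frac{1}{4 + Y}}{3} = - \frac{\left(l - 3\right) \frac{1}{4 + Y}}{3} = - \frac{\left(-3 + l\right) \frac{1}{4 + Y}}{3} = - \frac{\frac{1}{4 + Y} \left(-3 + l\right)}{3} = - \frac{-3 + l}{3 \left(4 + Y\right)}$)
$- 9 \left(10 + D{\left(2,6 \right)} B\right) = - 9 \left(10 + \frac{3 - 6}{3 \left(4 + 2\right)} 12\right) = - 9 \left(10 + \frac{3 - 6}{3 \cdot 6} \cdot 12\right) = - 9 \left(10 + \frac{1}{3} \cdot \frac{1}{6} \left(-3\right) 12\right) = - 9 \left(10 - 2\right) = \left(-9\right) 8 = -72$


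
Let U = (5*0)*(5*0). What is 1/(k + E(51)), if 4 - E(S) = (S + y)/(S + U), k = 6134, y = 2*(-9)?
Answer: 17/104335 ≈ 0.00016294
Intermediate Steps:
U = 0 (U = 0*0 = 0)
y = -18
E(S) = 4 - (-18 + S)/S (E(S) = 4 - (S - 18)/(S + 0) = 4 - (-18 + S)/S)
1/(k + E(51)) = 1/(6134 + (3 + 18/51)) = 1/(6134 + (3 + 18*(1/51))) = 1/(6134 + (3 + 6/17)) = 1/(6134 + 57/17) = 1/(104335/17) = 17/104335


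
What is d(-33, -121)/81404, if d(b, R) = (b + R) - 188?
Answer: -171/40702 ≈ -0.0042013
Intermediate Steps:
d(b, R) = -188 + R + b (d(b, R) = (R + b) - 188 = -188 + R + b)
d(-33, -121)/81404 = (-188 - 121 - 33)/81404 = -342*1/81404 = -171/40702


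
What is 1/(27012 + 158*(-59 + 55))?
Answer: 1/26380 ≈ 3.7908e-5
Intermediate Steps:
1/(27012 + 158*(-59 + 55)) = 1/(27012 + 158*(-4)) = 1/(27012 - 632) = 1/26380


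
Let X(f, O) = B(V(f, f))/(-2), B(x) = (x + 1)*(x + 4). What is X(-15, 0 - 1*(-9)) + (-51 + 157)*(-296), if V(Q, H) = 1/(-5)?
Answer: -784438/25 ≈ -31378.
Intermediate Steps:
V(Q, H) = -1/5
B(x) = (1 + x)*(4 + x)
X(f, O) = -38/25 (X(f, O) = (4 + (-1/5)**2 + 5*(-1/5))/(-2) = (4 + 1/25 - 1)*(-1/2) = (76/25)*(-1/2) = -38/25)
X(-15, 0 - 1*(-9)) + (-51 + 157)*(-296) = -38/25 + (-51 + 157)*(-296) = -38/25 + 106*(-296) = -38/25 - 31376 = -784438/25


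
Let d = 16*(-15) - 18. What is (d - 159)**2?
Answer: 173889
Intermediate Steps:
d = -258 (d = -240 - 18 = -258)
(d - 159)**2 = (-258 - 159)**2 = (-417)**2 = 173889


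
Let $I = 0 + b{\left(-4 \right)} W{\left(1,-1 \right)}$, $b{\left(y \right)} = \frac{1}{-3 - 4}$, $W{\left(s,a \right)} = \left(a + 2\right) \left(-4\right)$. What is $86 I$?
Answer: $\frac{344}{7} \approx 49.143$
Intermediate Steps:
$W{\left(s,a \right)} = -8 - 4 a$ ($W{\left(s,a \right)} = \left(2 + a\right) \left(-4\right) = -8 - 4 a$)
$b{\left(y \right)} = - \frac{1}{7}$ ($b{\left(y \right)} = \frac{1}{-7} = - \frac{1}{7}$)
$I = \frac{4}{7}$ ($I = 0 - \frac{-8 - -4}{7} = 0 - \frac{-8 + 4}{7} = 0 - - \frac{4}{7} = 0 + \frac{4}{7} = \frac{4}{7} \approx 0.57143$)
$86 I = 86 \cdot \frac{4}{7} = \frac{344}{7}$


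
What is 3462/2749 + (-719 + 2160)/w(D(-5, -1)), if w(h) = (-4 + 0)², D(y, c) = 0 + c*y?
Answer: 4016701/43984 ≈ 91.322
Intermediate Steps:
D(y, c) = c*y
w(h) = 16 (w(h) = (-4)² = 16)
3462/2749 + (-719 + 2160)/w(D(-5, -1)) = 3462/2749 + (-719 + 2160)/16 = 3462*(1/2749) + 1441*(1/16) = 3462/2749 + 1441/16 = 4016701/43984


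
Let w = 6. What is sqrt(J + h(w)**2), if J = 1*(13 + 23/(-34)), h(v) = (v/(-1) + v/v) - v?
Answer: sqrt(154122)/34 ≈ 11.547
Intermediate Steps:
h(v) = 1 - 2*v (h(v) = (v*(-1) + 1) - v = (-v + 1) - v = (1 - v) - v = 1 - 2*v)
J = 419/34 (J = 1*(13 + 23*(-1/34)) = 1*(13 - 23/34) = 1*(419/34) = 419/34 ≈ 12.324)
sqrt(J + h(w)**2) = sqrt(419/34 + (1 - 2*6)**2) = sqrt(419/34 + (1 - 12)**2) = sqrt(419/34 + (-11)**2) = sqrt(419/34 + 121) = sqrt(4533/34) = sqrt(154122)/34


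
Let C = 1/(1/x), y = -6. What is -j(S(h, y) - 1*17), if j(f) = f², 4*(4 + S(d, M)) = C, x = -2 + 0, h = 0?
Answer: -1849/4 ≈ -462.25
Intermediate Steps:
x = -2
C = -2 (C = 1/(1/(-2)) = 1/(1*(-½)) = 1/(-½) = -2)
S(d, M) = -9/2 (S(d, M) = -4 + (¼)*(-2) = -4 - ½ = -9/2)
-j(S(h, y) - 1*17) = -(-9/2 - 1*17)² = -(-9/2 - 17)² = -(-43/2)² = -1*1849/4 = -1849/4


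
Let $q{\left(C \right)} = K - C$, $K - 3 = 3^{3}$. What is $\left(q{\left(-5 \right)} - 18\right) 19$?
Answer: $323$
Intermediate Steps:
$K = 30$ ($K = 3 + 3^{3} = 3 + 27 = 30$)
$q{\left(C \right)} = 30 - C$
$\left(q{\left(-5 \right)} - 18\right) 19 = \left(\left(30 - -5\right) - 18\right) 19 = \left(\left(30 + 5\right) - 18\right) 19 = \left(35 - 18\right) 19 = 17 \cdot 19 = 323$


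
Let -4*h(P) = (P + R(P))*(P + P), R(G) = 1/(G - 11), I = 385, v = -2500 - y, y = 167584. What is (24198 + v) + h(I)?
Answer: -14959933/68 ≈ -2.2000e+5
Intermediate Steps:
v = -170084 (v = -2500 - 1*167584 = -2500 - 167584 = -170084)
R(G) = 1/(-11 + G)
h(P) = -P*(P + 1/(-11 + P))/2 (h(P) = -(P + 1/(-11 + P))*(P + P)/4 = -(P + 1/(-11 + P))*2*P/4 = -P*(P + 1/(-11 + P))/2)
(24198 + v) + h(I) = (24198 - 170084) - 1*385*(1 + 385*(-11 + 385))/(-22 + 2*385) = -145886 - 1*385*(1 + 385*374)/(-22 + 770) = -145886 - 1*385*(1 + 143990)/748 = -145886 - 1*385*1/748*143991 = -145886 - 5039685/68 = -14959933/68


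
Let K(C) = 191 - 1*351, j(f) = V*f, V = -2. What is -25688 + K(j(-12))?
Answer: -25848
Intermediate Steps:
j(f) = -2*f
K(C) = -160 (K(C) = 191 - 351 = -160)
-25688 + K(j(-12)) = -25688 - 160 = -25848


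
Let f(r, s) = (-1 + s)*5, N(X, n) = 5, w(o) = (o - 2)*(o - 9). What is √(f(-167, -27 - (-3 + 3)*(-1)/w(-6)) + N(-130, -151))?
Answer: 3*I*√15 ≈ 11.619*I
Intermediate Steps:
w(o) = (-9 + o)*(-2 + o) (w(o) = (-2 + o)*(-9 + o) = (-9 + o)*(-2 + o))
f(r, s) = -5 + 5*s
√(f(-167, -27 - (-3 + 3)*(-1)/w(-6)) + N(-130, -151)) = √((-5 + 5*(-27 - (-3 + 3)*(-1)/(18 + (-6)² - 11*(-6)))) + 5) = √((-5 + 5*(-27 - 0*(-1)/(18 + 36 + 66))) + 5) = √((-5 + 5*(-27 - 0/120)) + 5) = √((-5 + 5*(-27 - 1*0)) + 5) = √((-5 + 5*(-27 + 0)) + 5) = √((-5 + 5*(-27)) + 5) = √((-5 - 135) + 5) = √(-140 + 5) = √(-135) = 3*I*√15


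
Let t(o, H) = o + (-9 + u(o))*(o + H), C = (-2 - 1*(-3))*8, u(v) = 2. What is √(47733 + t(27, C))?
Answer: √47515 ≈ 217.98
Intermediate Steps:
C = 8 (C = (-2 + 3)*8 = 1*8 = 8)
t(o, H) = -7*H - 6*o (t(o, H) = o + (-9 + 2)*(o + H) = o - 7*(H + o) = o + (-7*H - 7*o) = -7*H - 6*o)
√(47733 + t(27, C)) = √(47733 + (-7*8 - 6*27)) = √(47733 + (-56 - 162)) = √(47733 - 218) = √47515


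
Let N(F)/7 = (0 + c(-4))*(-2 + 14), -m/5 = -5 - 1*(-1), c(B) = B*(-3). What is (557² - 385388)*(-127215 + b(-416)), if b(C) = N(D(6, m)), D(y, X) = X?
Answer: 9483067773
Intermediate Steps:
c(B) = -3*B
m = 20 (m = -5*(-5 - 1*(-1)) = -5*(-5 + 1) = -5*(-4) = 20)
N(F) = 1008 (N(F) = 7*((0 - 3*(-4))*(-2 + 14)) = 7*((0 + 12)*12) = 7*(12*12) = 7*144 = 1008)
b(C) = 1008
(557² - 385388)*(-127215 + b(-416)) = (557² - 385388)*(-127215 + 1008) = (310249 - 385388)*(-126207) = -75139*(-126207) = 9483067773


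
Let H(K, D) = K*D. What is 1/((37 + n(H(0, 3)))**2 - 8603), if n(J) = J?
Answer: -1/7234 ≈ -0.00013824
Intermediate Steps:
H(K, D) = D*K
1/((37 + n(H(0, 3)))**2 - 8603) = 1/((37 + 3*0)**2 - 8603) = 1/((37 + 0)**2 - 8603) = 1/(37**2 - 8603) = 1/(1369 - 8603) = 1/(-7234) = -1/7234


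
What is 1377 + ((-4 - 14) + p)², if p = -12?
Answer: 2277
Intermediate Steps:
1377 + ((-4 - 14) + p)² = 1377 + ((-4 - 14) - 12)² = 1377 + (-18 - 12)² = 1377 + (-30)² = 1377 + 900 = 2277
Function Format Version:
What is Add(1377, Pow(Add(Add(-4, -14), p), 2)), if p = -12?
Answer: 2277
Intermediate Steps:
Add(1377, Pow(Add(Add(-4, -14), p), 2)) = Add(1377, Pow(Add(Add(-4, -14), -12), 2)) = Add(1377, Pow(Add(-18, -12), 2)) = Add(1377, Pow(-30, 2)) = Add(1377, 900) = 2277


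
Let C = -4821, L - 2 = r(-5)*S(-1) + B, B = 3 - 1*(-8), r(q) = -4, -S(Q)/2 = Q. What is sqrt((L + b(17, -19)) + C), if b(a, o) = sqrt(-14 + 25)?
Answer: sqrt(-4816 + sqrt(11)) ≈ 69.374*I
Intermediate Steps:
S(Q) = -2*Q
B = 11 (B = 3 + 8 = 11)
b(a, o) = sqrt(11)
L = 5 (L = 2 + (-(-8)*(-1) + 11) = 2 + (-4*2 + 11) = 2 + (-8 + 11) = 2 + 3 = 5)
sqrt((L + b(17, -19)) + C) = sqrt((5 + sqrt(11)) - 4821) = sqrt(-4816 + sqrt(11))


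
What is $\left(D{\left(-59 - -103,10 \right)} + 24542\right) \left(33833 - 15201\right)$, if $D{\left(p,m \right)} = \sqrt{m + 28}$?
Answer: $457266544 + 18632 \sqrt{38} \approx 4.5738 \cdot 10^{8}$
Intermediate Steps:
$D{\left(p,m \right)} = \sqrt{28 + m}$
$\left(D{\left(-59 - -103,10 \right)} + 24542\right) \left(33833 - 15201\right) = \left(\sqrt{28 + 10} + 24542\right) \left(33833 - 15201\right) = \left(\sqrt{38} + 24542\right) 18632 = \left(24542 + \sqrt{38}\right) 18632 = 457266544 + 18632 \sqrt{38}$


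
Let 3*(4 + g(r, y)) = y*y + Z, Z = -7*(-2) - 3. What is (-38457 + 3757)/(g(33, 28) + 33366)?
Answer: -34700/33627 ≈ -1.0319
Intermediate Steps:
Z = 11 (Z = 14 - 3 = 11)
g(r, y) = -1/3 + y**2/3 (g(r, y) = -4 + (y*y + 11)/3 = -4 + (y**2 + 11)/3 = -4 + (11 + y**2)/3 = -4 + (11/3 + y**2/3) = -1/3 + y**2/3)
(-38457 + 3757)/(g(33, 28) + 33366) = (-38457 + 3757)/((-1/3 + (1/3)*28**2) + 33366) = -34700/((-1/3 + (1/3)*784) + 33366) = -34700/((-1/3 + 784/3) + 33366) = -34700/(261 + 33366) = -34700/33627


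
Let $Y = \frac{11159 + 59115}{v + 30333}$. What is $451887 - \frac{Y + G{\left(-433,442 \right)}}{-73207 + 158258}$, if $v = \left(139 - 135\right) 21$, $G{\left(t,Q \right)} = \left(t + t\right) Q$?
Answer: $\frac{1169041624811479}{2586996267} \approx 4.5189 \cdot 10^{5}$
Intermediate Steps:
$G{\left(t,Q \right)} = 2 Q t$ ($G{\left(t,Q \right)} = 2 t Q = 2 Q t$)
$v = 84$ ($v = 4 \cdot 21 = 84$)
$Y = \frac{70274}{30417}$ ($Y = \frac{11159 + 59115}{84 + 30333} = \frac{70274}{30417} \approx 2.3104$)
$451887 - \frac{Y + G{\left(-433,442 \right)}}{-73207 + 158258} = 451887 - \frac{\frac{70274}{30417} + 2 \cdot 442 \left(-433\right)}{-73207 + 158258} = 451887 - \frac{\frac{70274}{30417} - 382772}{85051} = 451887 - \left(- \frac{11642705650}{30417}\right) \frac{1}{85051} = 451887 - - \frac{11642705650}{2586996267} = 451887 + \frac{11642705650}{2586996267} = \frac{1169041624811479}{2586996267}$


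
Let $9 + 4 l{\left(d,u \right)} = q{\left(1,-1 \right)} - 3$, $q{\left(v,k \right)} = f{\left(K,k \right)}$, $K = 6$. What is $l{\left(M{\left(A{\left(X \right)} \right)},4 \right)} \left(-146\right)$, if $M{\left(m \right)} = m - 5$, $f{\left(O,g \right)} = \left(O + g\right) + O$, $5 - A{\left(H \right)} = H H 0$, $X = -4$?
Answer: $\frac{73}{2} \approx 36.5$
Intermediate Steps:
$A{\left(H \right)} = 5$ ($A{\left(H \right)} = 5 - H H 0 = 5 - H^{2} \cdot 0 = 5 - 0 = 5 + 0 = 5$)
$f{\left(O,g \right)} = g + 2 O$
$q{\left(v,k \right)} = 12 + k$ ($q{\left(v,k \right)} = k + 2 \cdot 6 = k + 12 = 12 + k$)
$M{\left(m \right)} = -5 + m$
$l{\left(d,u \right)} = - \frac{1}{4}$ ($l{\left(d,u \right)} = - \frac{9}{4} + \frac{\left(12 - 1\right) - 3}{4} = - \frac{9}{4} + \frac{11 - 3}{4} = - \frac{9}{4} + \frac{1}{4} \cdot 8 = - \frac{9}{4} + 2 = - \frac{1}{4}$)
$l{\left(M{\left(A{\left(X \right)} \right)},4 \right)} \left(-146\right) = \left(- \frac{1}{4}\right) \left(-146\right) = \frac{73}{2}$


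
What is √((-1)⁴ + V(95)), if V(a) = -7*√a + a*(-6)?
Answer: √(-569 - 7*√95) ≈ 25.243*I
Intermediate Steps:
V(a) = -7*√a - 6*a
√((-1)⁴ + V(95)) = √((-1)⁴ + (-7*√95 - 6*95)) = √(1 + (-7*√95 - 570)) = √(1 + (-570 - 7*√95)) = √(-569 - 7*√95)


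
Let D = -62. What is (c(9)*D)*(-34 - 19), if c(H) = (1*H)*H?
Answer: 266166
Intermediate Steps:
c(H) = H² (c(H) = H*H = H²)
(c(9)*D)*(-34 - 19) = (9²*(-62))*(-34 - 19) = (81*(-62))*(-53) = -5022*(-53) = 266166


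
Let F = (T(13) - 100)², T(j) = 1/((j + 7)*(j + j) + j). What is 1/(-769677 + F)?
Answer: -284089/215815985852 ≈ -1.3163e-6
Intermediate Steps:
T(j) = 1/(j + 2*j*(7 + j)) (T(j) = 1/((7 + j)*(2*j) + j) = 1/(2*j*(7 + j) + j) = 1/(j + 2*j*(7 + j)))
F = 2840783401/284089 (F = (1/(13*(15 + 2*13)) - 100)² = (1/(13*(15 + 26)) - 100)² = ((1/13)/41 - 100)² = ((1/13)*(1/41) - 100)² = (1/533 - 100)² = (-53299/533)² = 2840783401/284089 ≈ 9999.6)
1/(-769677 + F) = 1/(-769677 + 2840783401/284089) = 1/(-215815985852/284089) = -284089/215815985852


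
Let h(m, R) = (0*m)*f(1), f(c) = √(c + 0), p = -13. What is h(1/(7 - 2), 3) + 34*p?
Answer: -442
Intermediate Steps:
f(c) = √c
h(m, R) = 0 (h(m, R) = (0*m)*√1 = 0*1 = 0)
h(1/(7 - 2), 3) + 34*p = 0 + 34*(-13) = 0 - 442 = -442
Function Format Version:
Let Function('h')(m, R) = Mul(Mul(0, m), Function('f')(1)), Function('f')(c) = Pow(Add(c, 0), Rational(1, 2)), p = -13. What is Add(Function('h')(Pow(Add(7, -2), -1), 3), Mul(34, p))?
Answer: -442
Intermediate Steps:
Function('f')(c) = Pow(c, Rational(1, 2))
Function('h')(m, R) = 0 (Function('h')(m, R) = Mul(Mul(0, m), Pow(1, Rational(1, 2))) = Mul(0, 1) = 0)
Add(Function('h')(Pow(Add(7, -2), -1), 3), Mul(34, p)) = Add(0, Mul(34, -13)) = Add(0, -442) = -442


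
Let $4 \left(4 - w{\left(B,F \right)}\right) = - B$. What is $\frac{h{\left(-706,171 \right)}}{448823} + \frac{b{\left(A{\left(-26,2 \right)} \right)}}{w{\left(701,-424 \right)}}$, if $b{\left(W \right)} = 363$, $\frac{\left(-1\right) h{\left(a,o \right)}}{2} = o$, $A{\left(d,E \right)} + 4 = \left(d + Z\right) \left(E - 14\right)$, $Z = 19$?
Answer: $\frac{217148594}{107268697} \approx 2.0243$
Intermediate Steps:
$w{\left(B,F \right)} = 4 + \frac{B}{4}$ ($w{\left(B,F \right)} = 4 - \frac{\left(-1\right) B}{4} = 4 + \frac{B}{4}$)
$A{\left(d,E \right)} = -4 + \left(-14 + E\right) \left(19 + d\right)$ ($A{\left(d,E \right)} = -4 + \left(d + 19\right) \left(E - 14\right) = -4 + \left(19 + d\right) \left(-14 + E\right) = -4 + \left(-14 + E\right) \left(19 + d\right)$)
$h{\left(a,o \right)} = - 2 o$
$\frac{h{\left(-706,171 \right)}}{448823} + \frac{b{\left(A{\left(-26,2 \right)} \right)}}{w{\left(701,-424 \right)}} = \frac{\left(-2\right) 171}{448823} + \frac{363}{4 + \frac{1}{4} \cdot 701} = \left(-342\right) \frac{1}{448823} + \frac{363}{4 + \frac{701}{4}} = - \frac{342}{448823} + \frac{363}{\frac{717}{4}} = - \frac{342}{448823} + 363 \cdot \frac{4}{717} = - \frac{342}{448823} + \frac{484}{239} = \frac{217148594}{107268697}$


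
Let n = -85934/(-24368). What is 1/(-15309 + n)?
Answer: -12184/186481889 ≈ -6.5336e-5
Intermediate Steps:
n = 42967/12184 (n = -85934*(-1/24368) = 42967/12184 ≈ 3.5265)
1/(-15309 + n) = 1/(-15309 + 42967/12184) = 1/(-186481889/12184) = -12184/186481889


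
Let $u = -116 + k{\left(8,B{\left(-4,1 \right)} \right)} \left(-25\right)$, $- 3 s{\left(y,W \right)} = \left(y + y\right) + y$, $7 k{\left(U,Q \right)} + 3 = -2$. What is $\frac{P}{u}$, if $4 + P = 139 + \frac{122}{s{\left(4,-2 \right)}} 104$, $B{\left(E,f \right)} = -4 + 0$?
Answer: $\frac{21259}{687} \approx 30.945$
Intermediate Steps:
$B{\left(E,f \right)} = -4$
$k{\left(U,Q \right)} = - \frac{5}{7}$ ($k{\left(U,Q \right)} = - \frac{3}{7} + \frac{1}{7} \left(-2\right) = - \frac{3}{7} - \frac{2}{7} = - \frac{5}{7}$)
$s{\left(y,W \right)} = - y$ ($s{\left(y,W \right)} = - \frac{\left(y + y\right) + y}{3} = - \frac{2 y + y}{3} = - \frac{3 y}{3} = - y$)
$u = - \frac{687}{7}$ ($u = -116 - - \frac{125}{7} = -116 + \frac{125}{7} = - \frac{687}{7} \approx -98.143$)
$P = -3037$ ($P = -4 + \left(139 + \frac{122}{\left(-1\right) 4} \cdot 104\right) = -4 + \left(139 + \frac{122}{-4} \cdot 104\right) = -4 + \left(139 + 122 \left(- \frac{1}{4}\right) 104\right) = -4 + \left(139 - 3172\right) = -4 - 3033 = -3037$)
$\frac{P}{u} = - \frac{3037}{- \frac{687}{7}} = \left(-3037\right) \left(- \frac{7}{687}\right) = \frac{21259}{687}$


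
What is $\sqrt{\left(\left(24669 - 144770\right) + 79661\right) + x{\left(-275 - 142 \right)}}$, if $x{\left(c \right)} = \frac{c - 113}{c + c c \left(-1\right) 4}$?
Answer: $\frac{i \sqrt{19588262803655070}}{695973} \approx 201.1 i$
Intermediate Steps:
$x{\left(c \right)} = \frac{-113 + c}{c - 4 c^{2}}$ ($x{\left(c \right)} = \frac{-113 + c}{c + c^{2} \left(-1\right) 4} = \frac{-113 + c}{c + - c^{2} \cdot 4} = \frac{-113 + c}{c - 4 c^{2}}$)
$\sqrt{\left(\left(24669 - 144770\right) + 79661\right) + x{\left(-275 - 142 \right)}} = \sqrt{\left(\left(24669 - 144770\right) + 79661\right) + \frac{113 - \left(-275 - 142\right)}{\left(-275 - 142\right) \left(-1 + 4 \left(-275 - 142\right)\right)}} = \sqrt{\left(-120101 + 79661\right) + \frac{113 - \left(-275 - 142\right)}{\left(-275 - 142\right) \left(-1 + 4 \left(-275 - 142\right)\right)}} = \sqrt{-40440 + \frac{113 - -417}{\left(-417\right) \left(-1 + 4 \left(-417\right)\right)}} = \sqrt{-40440 - \frac{113 + 417}{417 \left(-1 - 1668\right)}} = \sqrt{-40440 - \frac{1}{417} \frac{1}{-1669} \cdot 530} = \sqrt{-40440 - \left(- \frac{1}{695973}\right) 530} = \sqrt{-40440 + \frac{530}{695973}} = \sqrt{- \frac{28145147590}{695973}} = \frac{i \sqrt{19588262803655070}}{695973}$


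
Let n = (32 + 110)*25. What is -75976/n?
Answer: -37988/1775 ≈ -21.402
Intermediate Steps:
n = 3550 (n = 142*25 = 3550)
-75976/n = -75976/3550 = -75976*1/3550 = -37988/1775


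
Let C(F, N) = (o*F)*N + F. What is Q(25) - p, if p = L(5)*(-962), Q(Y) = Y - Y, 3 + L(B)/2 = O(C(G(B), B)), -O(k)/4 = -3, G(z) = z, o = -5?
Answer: 17316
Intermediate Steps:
C(F, N) = F - 5*F*N (C(F, N) = (-5*F)*N + F = -5*F*N + F = F - 5*F*N)
O(k) = 12 (O(k) = -4*(-3) = 12)
L(B) = 18 (L(B) = -6 + 2*12 = -6 + 24 = 18)
Q(Y) = 0
p = -17316 (p = 18*(-962) = -17316)
Q(25) - p = 0 - 1*(-17316) = 0 + 17316 = 17316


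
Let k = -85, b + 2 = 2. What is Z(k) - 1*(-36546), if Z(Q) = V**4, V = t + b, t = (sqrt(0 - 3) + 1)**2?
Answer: 36418 + 128*I*sqrt(3) ≈ 36418.0 + 221.7*I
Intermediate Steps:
b = 0 (b = -2 + 2 = 0)
t = (1 + I*sqrt(3))**2 (t = (sqrt(-3) + 1)**2 = (I*sqrt(3) + 1)**2 = (1 + I*sqrt(3))**2 ≈ -2.0 + 3.4641*I)
V = (1 + I*sqrt(3))**2 (V = (1 + I*sqrt(3))**2 + 0 = (1 + I*sqrt(3))**2 ≈ -2.0 + 3.4641*I)
Z(Q) = (1 + I*sqrt(3))**8 (Z(Q) = ((1 + I*sqrt(3))**2)**4 = (1 + I*sqrt(3))**8)
Z(k) - 1*(-36546) = (1 + I*sqrt(3))**8 - 1*(-36546) = (1 + I*sqrt(3))**8 + 36546 = 36546 + (1 + I*sqrt(3))**8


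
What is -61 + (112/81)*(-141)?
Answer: -6911/27 ≈ -255.96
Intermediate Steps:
-61 + (112/81)*(-141) = -61 - 5264/27 = -6911/27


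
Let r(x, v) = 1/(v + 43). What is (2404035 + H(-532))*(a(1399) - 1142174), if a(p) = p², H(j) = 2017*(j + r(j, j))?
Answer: 530462427349714/489 ≈ 1.0848e+12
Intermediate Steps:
r(x, v) = 1/(43 + v)
H(j) = 2017*j + 2017/(43 + j) (H(j) = 2017*(j + 1/(43 + j)) = 2017*j + 2017/(43 + j))
(2404035 + H(-532))*(a(1399) - 1142174) = (2404035 + 2017*(1 - 532*(43 - 532))/(43 - 532))*(1399² - 1142174) = (2404035 + 2017*(1 - 532*(-489))/(-489))*(1957201 - 1142174) = (2404035 + 2017*(-1/489)*(1 + 260148))*815027 = (2404035 + 2017*(-1/489)*260149)*815027 = (2404035 - 524720533/489)*815027 = (650852582/489)*815027 = 530462427349714/489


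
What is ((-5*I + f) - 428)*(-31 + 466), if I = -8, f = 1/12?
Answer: -674975/4 ≈ -1.6874e+5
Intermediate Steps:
f = 1/12 ≈ 0.083333
((-5*I + f) - 428)*(-31 + 466) = ((-5*(-8) + 1/12) - 428)*(-31 + 466) = ((40 + 1/12) - 428)*435 = (481/12 - 428)*435 = -4655/12*435 = -674975/4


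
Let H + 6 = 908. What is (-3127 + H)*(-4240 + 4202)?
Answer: 84550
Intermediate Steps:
H = 902 (H = -6 + 908 = 902)
(-3127 + H)*(-4240 + 4202) = (-3127 + 902)*(-4240 + 4202) = -2225*(-38) = 84550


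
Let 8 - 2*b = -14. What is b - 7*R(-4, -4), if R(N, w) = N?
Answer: 39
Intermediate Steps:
b = 11 (b = 4 - 1/2*(-14) = 4 + 7 = 11)
b - 7*R(-4, -4) = 11 - 7*(-4) = 11 + 28 = 39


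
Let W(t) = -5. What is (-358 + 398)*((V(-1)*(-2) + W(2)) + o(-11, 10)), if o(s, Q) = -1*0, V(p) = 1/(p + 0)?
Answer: -120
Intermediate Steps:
V(p) = 1/p
o(s, Q) = 0
(-358 + 398)*((V(-1)*(-2) + W(2)) + o(-11, 10)) = (-358 + 398)*((-2/(-1) - 5) + 0) = 40*((-1*(-2) - 5) + 0) = 40*((2 - 5) + 0) = 40*(-3 + 0) = 40*(-3) = -120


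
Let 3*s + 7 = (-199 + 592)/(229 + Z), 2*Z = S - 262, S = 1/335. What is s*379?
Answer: -8267127/21887 ≈ -377.72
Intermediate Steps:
S = 1/335 ≈ 0.0029851
Z = -87769/670 (Z = (1/335 - 262)/2 = (½)*(-87769/335) = -87769/670 ≈ -131.00)
s = -21813/21887 (s = -7/3 + ((-199 + 592)/(229 - 87769/670))/3 = -7/3 + (393/(65661/670))/3 = -7/3 + (393*(670/65661))/3 = -7/3 + (⅓)*(87770/21887) = -7/3 + 87770/65661 = -21813/21887 ≈ -0.99662)
s*379 = -21813/21887*379 = -8267127/21887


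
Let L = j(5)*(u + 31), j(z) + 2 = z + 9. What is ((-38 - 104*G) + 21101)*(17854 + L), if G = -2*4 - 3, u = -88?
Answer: 381294190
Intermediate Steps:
j(z) = 7 + z (j(z) = -2 + (z + 9) = -2 + (9 + z) = 7 + z)
G = -11 (G = -8 - 3 = -11)
L = -684 (L = (7 + 5)*(-88 + 31) = 12*(-57) = -684)
((-38 - 104*G) + 21101)*(17854 + L) = ((-38 - 104*(-11)) + 21101)*(17854 - 684) = ((-38 + 1144) + 21101)*17170 = (1106 + 21101)*17170 = 22207*17170 = 381294190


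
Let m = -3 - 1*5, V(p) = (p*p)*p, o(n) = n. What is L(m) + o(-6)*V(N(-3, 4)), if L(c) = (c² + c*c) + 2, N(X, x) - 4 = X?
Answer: 124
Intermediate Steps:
N(X, x) = 4 + X
V(p) = p³ (V(p) = p²*p = p³)
m = -8 (m = -3 - 5 = -8)
L(c) = 2 + 2*c² (L(c) = (c² + c²) + 2 = 2*c² + 2 = 2 + 2*c²)
L(m) + o(-6)*V(N(-3, 4)) = (2 + 2*(-8)²) - 6*(4 - 3)³ = (2 + 2*64) - 6*1³ = (2 + 128) - 6*1 = 130 - 6 = 124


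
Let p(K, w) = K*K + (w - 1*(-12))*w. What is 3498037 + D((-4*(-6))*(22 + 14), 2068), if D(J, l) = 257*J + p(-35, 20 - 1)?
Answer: 3721899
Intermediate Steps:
p(K, w) = K² + w*(12 + w) (p(K, w) = K² + (w + 12)*w = K² + (12 + w)*w = K² + w*(12 + w))
D(J, l) = 1814 + 257*J (D(J, l) = 257*J + ((-35)² + (20 - 1)² + 12*(20 - 1)) = 257*J + (1225 + 19² + 12*19) = 257*J + (1225 + 361 + 228) = 257*J + 1814 = 1814 + 257*J)
3498037 + D((-4*(-6))*(22 + 14), 2068) = 3498037 + (1814 + 257*((-4*(-6))*(22 + 14))) = 3498037 + (1814 + 257*(24*36)) = 3498037 + (1814 + 257*864) = 3498037 + (1814 + 222048) = 3498037 + 223862 = 3721899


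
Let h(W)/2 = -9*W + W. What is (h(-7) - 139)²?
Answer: 729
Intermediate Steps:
h(W) = -16*W (h(W) = 2*(-9*W + W) = 2*(-8*W) = -16*W)
(h(-7) - 139)² = (-16*(-7) - 139)² = (112 - 139)² = (-27)² = 729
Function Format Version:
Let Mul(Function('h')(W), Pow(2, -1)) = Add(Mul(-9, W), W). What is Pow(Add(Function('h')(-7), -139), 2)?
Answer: 729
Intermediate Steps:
Function('h')(W) = Mul(-16, W) (Function('h')(W) = Mul(2, Add(Mul(-9, W), W)) = Mul(2, Mul(-8, W)) = Mul(-16, W))
Pow(Add(Function('h')(-7), -139), 2) = Pow(Add(Mul(-16, -7), -139), 2) = Pow(Add(112, -139), 2) = Pow(-27, 2) = 729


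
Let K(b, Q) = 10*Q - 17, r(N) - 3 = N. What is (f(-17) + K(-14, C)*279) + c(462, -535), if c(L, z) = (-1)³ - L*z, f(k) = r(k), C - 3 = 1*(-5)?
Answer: 236832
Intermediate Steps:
C = -2 (C = 3 + 1*(-5) = 3 - 5 = -2)
r(N) = 3 + N
f(k) = 3 + k
K(b, Q) = -17 + 10*Q
c(L, z) = -1 - L*z
(f(-17) + K(-14, C)*279) + c(462, -535) = ((3 - 17) + (-17 + 10*(-2))*279) + (-1 - 1*462*(-535)) = (-14 + (-17 - 20)*279) + (-1 + 247170) = (-14 - 37*279) + 247169 = (-14 - 10323) + 247169 = -10337 + 247169 = 236832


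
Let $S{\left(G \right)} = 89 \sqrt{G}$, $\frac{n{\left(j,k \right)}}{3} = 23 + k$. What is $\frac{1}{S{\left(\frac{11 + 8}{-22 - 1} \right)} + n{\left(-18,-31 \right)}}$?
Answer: $- \frac{552}{163747} - \frac{89 i \sqrt{437}}{163747} \approx -0.0033711 - 0.011362 i$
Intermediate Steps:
$n{\left(j,k \right)} = 69 + 3 k$ ($n{\left(j,k \right)} = 3 \left(23 + k\right) = 69 + 3 k$)
$\frac{1}{S{\left(\frac{11 + 8}{-22 - 1} \right)} + n{\left(-18,-31 \right)}} = \frac{1}{89 \sqrt{\frac{11 + 8}{-22 - 1}} + \left(69 + 3 \left(-31\right)\right)} = \frac{1}{89 \sqrt{\frac{19}{-23}} + \left(69 - 93\right)} = \frac{1}{89 \sqrt{19 \left(- \frac{1}{23}\right)} - 24} = \frac{1}{89 \sqrt{- \frac{19}{23}} - 24} = \frac{1}{89 \frac{i \sqrt{437}}{23} - 24} = \frac{1}{\frac{89 i \sqrt{437}}{23} - 24} = \frac{1}{-24 + \frac{89 i \sqrt{437}}{23}}$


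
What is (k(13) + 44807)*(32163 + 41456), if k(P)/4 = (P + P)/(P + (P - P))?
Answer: 3299235485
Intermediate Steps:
k(P) = 8 (k(P) = 4*((P + P)/(P + (P - P))) = 4*((2*P)/(P + 0)) = 4*((2*P)/P) = 4*2 = 8)
(k(13) + 44807)*(32163 + 41456) = (8 + 44807)*(32163 + 41456) = 44815*73619 = 3299235485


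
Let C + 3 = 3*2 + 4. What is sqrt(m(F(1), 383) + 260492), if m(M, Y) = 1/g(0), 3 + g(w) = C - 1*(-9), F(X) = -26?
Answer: 47*sqrt(19929)/13 ≈ 510.38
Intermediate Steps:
C = 7 (C = -3 + (3*2 + 4) = -3 + (6 + 4) = -3 + 10 = 7)
g(w) = 13 (g(w) = -3 + (7 - 1*(-9)) = -3 + (7 + 9) = -3 + 16 = 13)
m(M, Y) = 1/13
sqrt(m(F(1), 383) + 260492) = sqrt(1/13 + 260492) = sqrt(3386397/13) = 47*sqrt(19929)/13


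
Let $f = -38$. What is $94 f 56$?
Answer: $-200032$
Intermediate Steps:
$94 f 56 = 94 \left(-38\right) 56 = \left(-3572\right) 56 = -200032$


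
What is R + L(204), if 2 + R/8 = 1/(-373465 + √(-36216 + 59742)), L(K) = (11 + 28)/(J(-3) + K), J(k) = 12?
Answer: -158863473310001/10042277954328 - 24*√2614/139476082699 ≈ -15.819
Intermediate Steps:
L(K) = 39/(12 + K) (L(K) = (11 + 28)/(12 + K) = 39/(12 + K))
R = -16 + 8/(-373465 + 3*√2614) (R = -16 + 8/(-373465 + √(-36216 + 59742)) = -16 + 8/(-373465 + √23526) = -16 + 8/(-373465 + 3*√2614) ≈ -16.000)
R + L(204) = (-2231620310904/139476082699 - 24*√2614/139476082699) + 39/(12 + 204) = (-2231620310904/139476082699 - 24*√2614/139476082699) + 39/216 = (-2231620310904/139476082699 - 24*√2614/139476082699) + 39*(1/216) = (-2231620310904/139476082699 - 24*√2614/139476082699) + 13/72 = -158863473310001/10042277954328 - 24*√2614/139476082699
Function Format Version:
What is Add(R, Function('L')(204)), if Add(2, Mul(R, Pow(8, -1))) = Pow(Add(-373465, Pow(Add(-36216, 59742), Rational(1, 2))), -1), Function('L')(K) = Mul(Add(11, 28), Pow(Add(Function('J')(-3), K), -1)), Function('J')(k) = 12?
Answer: Add(Rational(-158863473310001, 10042277954328), Mul(Rational(-24, 139476082699), Pow(2614, Rational(1, 2)))) ≈ -15.819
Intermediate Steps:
Function('L')(K) = Mul(39, Pow(Add(12, K), -1)) (Function('L')(K) = Mul(Add(11, 28), Pow(Add(12, K), -1)) = Mul(39, Pow(Add(12, K), -1)))
R = Add(-16, Mul(8, Pow(Add(-373465, Mul(3, Pow(2614, Rational(1, 2)))), -1))) (R = Add(-16, Mul(8, Pow(Add(-373465, Pow(Add(-36216, 59742), Rational(1, 2))), -1))) = Add(-16, Mul(8, Pow(Add(-373465, Pow(23526, Rational(1, 2))), -1))) = Add(-16, Mul(8, Pow(Add(-373465, Mul(3, Pow(2614, Rational(1, 2)))), -1))) ≈ -16.000)
Add(R, Function('L')(204)) = Add(Add(Rational(-2231620310904, 139476082699), Mul(Rational(-24, 139476082699), Pow(2614, Rational(1, 2)))), Mul(39, Pow(Add(12, 204), -1))) = Add(Add(Rational(-2231620310904, 139476082699), Mul(Rational(-24, 139476082699), Pow(2614, Rational(1, 2)))), Mul(39, Pow(216, -1))) = Add(Add(Rational(-2231620310904, 139476082699), Mul(Rational(-24, 139476082699), Pow(2614, Rational(1, 2)))), Mul(39, Rational(1, 216))) = Add(Add(Rational(-2231620310904, 139476082699), Mul(Rational(-24, 139476082699), Pow(2614, Rational(1, 2)))), Rational(13, 72)) = Add(Rational(-158863473310001, 10042277954328), Mul(Rational(-24, 139476082699), Pow(2614, Rational(1, 2))))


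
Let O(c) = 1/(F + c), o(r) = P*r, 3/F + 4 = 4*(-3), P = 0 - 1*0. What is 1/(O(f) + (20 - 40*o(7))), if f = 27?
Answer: 429/8596 ≈ 0.049907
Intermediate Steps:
P = 0 (P = 0 + 0 = 0)
F = -3/16 (F = 3/(-4 + 4*(-3)) = 3/(-4 - 12) = 3/(-16) = 3*(-1/16) = -3/16 ≈ -0.18750)
o(r) = 0 (o(r) = 0*r = 0)
O(c) = 1/(-3/16 + c)
1/(O(f) + (20 - 40*o(7))) = 1/(16/(-3 + 16*27) + (20 - 40*0)) = 1/(16/(-3 + 432) + (20 + 0)) = 1/(16/429 + 20) = 1/(8596/429) = 429/8596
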